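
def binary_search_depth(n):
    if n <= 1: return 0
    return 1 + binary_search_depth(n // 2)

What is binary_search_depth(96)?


96 / 2 = 48
48 / 2 = 24
24 / 2 = 12
12 / 2 = 6
6 / 2 = 3
3 / 2 = 1
Reached 1 after 6 halvings

6


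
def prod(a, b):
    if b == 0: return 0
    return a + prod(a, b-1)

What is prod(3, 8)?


prod(3, 8) = 3 + prod(3, 7)
prod(3, 7) = 3 + prod(3, 6)
prod(3, 6) = 3 + prod(3, 5)
prod(3, 5) = 3 + prod(3, 4)
prod(3, 4) = 3 + prod(3, 3)
prod(3, 3) = 3 + prod(3, 2)
prod(3, 2) = 3 + prod(3, 1)
prod(3, 1) = 3 + prod(3, 0)
prod(3, 0) = 0  (base case)
Total: 3 + 3 + 3 + 3 + 3 + 3 + 3 + 3 + 0 = 24

24


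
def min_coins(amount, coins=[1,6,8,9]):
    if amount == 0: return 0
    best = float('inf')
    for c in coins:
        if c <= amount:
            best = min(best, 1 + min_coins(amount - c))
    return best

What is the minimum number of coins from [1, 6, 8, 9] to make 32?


Building up with DP:
min_coins(0) = 0
min_coins(1) = min(1+min_coins(0)=1+0=1) = 1
min_coins(2) = min(1+min_coins(1)=1+1=2) = 2
min_coins(3) = min(1+min_coins(2)=1+2=3) = 3
min_coins(4) = min(1+min_coins(3)=1+3=4) = 4
min_coins(5) = min(1+min_coins(4)=1+4=5) = 5
min_coins(6) = min(1+min_coins(5)=1+5=6, 1+min_coins(0)=1+0=1) = 1
min_coins(7) = min(1+min_coins(6)=1+1=2, 1+min_coins(1)=1+1=2) = 2
min_coins(8) = min(1+min_coins(7)=1+2=3, 1+min_coins(2)=1+2=3, 1+min_coins(0)=1+0=1) = 1
min_coins(9) = min(1+min_coins(8)=1+1=2, 1+min_coins(3)=1+3=4, 1+min_coins(1)=1+1=2, 1+min_coins(0)=1+0=1) = 1
min_coins(10) = min(1+min_coins(9)=1+1=2, 1+min_coins(4)=1+4=5, 1+min_coins(2)=1+2=3, 1+min_coins(1)=1+1=2) = 2
min_coins(11) = min(1+min_coins(10)=1+2=3, 1+min_coins(5)=1+5=6, 1+min_coins(3)=1+3=4, 1+min_coins(2)=1+2=3) = 3
min_coins(12) = min(1+min_coins(11)=1+3=4, 1+min_coins(6)=1+1=2, 1+min_coins(4)=1+4=5, 1+min_coins(3)=1+3=4) = 2
min_coins(13) = min(1+min_coins(12)=1+2=3, 1+min_coins(7)=1+2=3, 1+min_coins(5)=1+5=6, 1+min_coins(4)=1+4=5) = 3
min_coins(14) = min(1+min_coins(13)=1+3=4, 1+min_coins(8)=1+1=2, 1+min_coins(6)=1+1=2, 1+min_coins(5)=1+5=6) = 2
min_coins(15) = min(1+min_coins(14)=1+2=3, 1+min_coins(9)=1+1=2, 1+min_coins(7)=1+2=3, 1+min_coins(6)=1+1=2) = 2
min_coins(16) = min(1+min_coins(15)=1+2=3, 1+min_coins(10)=1+2=3, 1+min_coins(8)=1+1=2, 1+min_coins(7)=1+2=3) = 2
min_coins(17) = min(1+min_coins(16)=1+2=3, 1+min_coins(11)=1+3=4, 1+min_coins(9)=1+1=2, 1+min_coins(8)=1+1=2) = 2
min_coins(18) = min(1+min_coins(17)=1+2=3, 1+min_coins(12)=1+2=3, 1+min_coins(10)=1+2=3, 1+min_coins(9)=1+1=2) = 2
min_coins(19) = min(1+min_coins(18)=1+2=3, 1+min_coins(13)=1+3=4, 1+min_coins(11)=1+3=4, 1+min_coins(10)=1+2=3) = 3
min_coins(20) = min(1+min_coins(19)=1+3=4, 1+min_coins(14)=1+2=3, 1+min_coins(12)=1+2=3, 1+min_coins(11)=1+3=4) = 3
min_coins(21) = min(1+min_coins(20)=1+3=4, 1+min_coins(15)=1+2=3, 1+min_coins(13)=1+3=4, 1+min_coins(12)=1+2=3) = 3
min_coins(22) = min(1+min_coins(21)=1+3=4, 1+min_coins(16)=1+2=3, 1+min_coins(14)=1+2=3, 1+min_coins(13)=1+3=4) = 3
min_coins(23) = min(1+min_coins(22)=1+3=4, 1+min_coins(17)=1+2=3, 1+min_coins(15)=1+2=3, 1+min_coins(14)=1+2=3) = 3
min_coins(24) = min(1+min_coins(23)=1+3=4, 1+min_coins(18)=1+2=3, 1+min_coins(16)=1+2=3, 1+min_coins(15)=1+2=3) = 3
min_coins(25) = min(1+min_coins(24)=1+3=4, 1+min_coins(19)=1+3=4, 1+min_coins(17)=1+2=3, 1+min_coins(16)=1+2=3) = 3
min_coins(26) = min(1+min_coins(25)=1+3=4, 1+min_coins(20)=1+3=4, 1+min_coins(18)=1+2=3, 1+min_coins(17)=1+2=3) = 3
min_coins(27) = min(1+min_coins(26)=1+3=4, 1+min_coins(21)=1+3=4, 1+min_coins(19)=1+3=4, 1+min_coins(18)=1+2=3) = 3
min_coins(28) = min(1+min_coins(27)=1+3=4, 1+min_coins(22)=1+3=4, 1+min_coins(20)=1+3=4, 1+min_coins(19)=1+3=4) = 4
min_coins(29) = min(1+min_coins(28)=1+4=5, 1+min_coins(23)=1+3=4, 1+min_coins(21)=1+3=4, 1+min_coins(20)=1+3=4) = 4
min_coins(30) = min(1+min_coins(29)=1+4=5, 1+min_coins(24)=1+3=4, 1+min_coins(22)=1+3=4, 1+min_coins(21)=1+3=4) = 4
min_coins(31) = min(1+min_coins(30)=1+4=5, 1+min_coins(25)=1+3=4, 1+min_coins(23)=1+3=4, 1+min_coins(22)=1+3=4) = 4
min_coins(32) = min(1+min_coins(31)=1+4=5, 1+min_coins(26)=1+3=4, 1+min_coins(24)=1+3=4, 1+min_coins(23)=1+3=4) = 4

4


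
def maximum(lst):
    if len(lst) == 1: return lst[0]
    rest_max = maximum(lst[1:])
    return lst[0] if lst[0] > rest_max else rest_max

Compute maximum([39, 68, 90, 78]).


maximum([39, 68, 90, 78]): compare 39 with maximum([68, 90, 78])
maximum([68, 90, 78]): compare 68 with maximum([90, 78])
maximum([90, 78]): compare 90 with maximum([78])
maximum([78]) = 78  (base case)
Compare 90 with 78 -> 90
Compare 68 with 90 -> 90
Compare 39 with 90 -> 90

90


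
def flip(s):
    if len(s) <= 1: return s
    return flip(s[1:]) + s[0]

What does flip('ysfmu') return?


flip('ysfmu') = flip('sfmu') + 'y'
flip('sfmu') = flip('fmu') + 's'
flip('fmu') = flip('mu') + 'f'
flip('mu') = flip('u') + 'm'
flip('u') = 'u'  (base case)
Concatenating: 'u' + 'm' + 'f' + 's' + 'y' = 'umfsy'

umfsy


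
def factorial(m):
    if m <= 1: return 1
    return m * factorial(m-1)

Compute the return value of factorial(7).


factorial(7)
= 7 * factorial(6)
= 7 * 6 * factorial(5)
= 7 * 6 * 5 * factorial(4)
= 7 * 6 * 5 * 4 * factorial(3)
= 7 * 6 * 5 * 4 * 3 * factorial(2)
= 7 * 6 * 5 * 4 * 3 * 2 * factorial(1)
= 7 * 6 * 5 * 4 * 3 * 2 * 1
= 5040

5040


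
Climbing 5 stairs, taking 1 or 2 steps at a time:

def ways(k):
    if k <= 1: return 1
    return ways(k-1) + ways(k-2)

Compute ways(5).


Building up from base cases:
ways(0) = 1
ways(1) = 1
ways(2) = ways(1) + ways(0) = 1 + 1 = 2
ways(3) = ways(2) + ways(1) = 2 + 1 = 3
ways(4) = ways(3) + ways(2) = 3 + 2 = 5
ways(5) = ways(4) + ways(3) = 5 + 3 = 8

8


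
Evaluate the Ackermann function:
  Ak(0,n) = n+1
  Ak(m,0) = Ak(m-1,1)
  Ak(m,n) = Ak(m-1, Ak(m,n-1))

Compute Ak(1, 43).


Ak(1, 43) = Ak(0, Ak(1, 42))
  Ak(1, 42) = Ak(0, Ak(1, 41))
    Ak(1, 41) = Ak(0, Ak(1, 40))
      Ak(1, 40) = Ak(0, Ak(1, 39))
        Ak(1, 39) = Ak(0, Ak(1, 38))
          Ak(1, 38) = Ak(0, Ak(1, 37))
          Ak(1, 37) = Ak(0, Ak(1, 36))
          Ak(1, 36) = Ak(0, Ak(1, 35))
          Ak(1, 35) = Ak(0, Ak(1, 34))
          Ak(1, 34) = Ak(0, Ak(1, 33))
          Ak(1, 33) = Ak(0, Ak(1, 32))
          Ak(1, 32) = Ak(0, Ak(1, 31))
          Ak(1, 31) = Ak(0, Ak(1, 30))
          Ak(1, 30) = Ak(0, Ak(1, 29))
          Ak(1, 29) = Ak(0, Ak(1, 28))
          Ak(1, 28) = Ak(0, Ak(1, 27))
          Ak(1, 27) = Ak(0, Ak(1, 26))
          Ak(1, 26) = Ak(0, Ak(1, 25))
          Ak(1, 25) = Ak(0, Ak(1, 24))
          Ak(1, 24) = Ak(0, Ak(1, 23))
          Ak(1, 23) = Ak(0, Ak(1, 22))
          Ak(1, 22) = Ak(0, Ak(1, 21))
          Ak(1, 21) = Ak(0, Ak(1, 20))
          Ak(1, 20) = Ak(0, Ak(1, 19))
          Ak(1, 19) = Ak(0, Ak(1, 18))
... (trace truncated)
Result: Ak(1, 43) = 45

45


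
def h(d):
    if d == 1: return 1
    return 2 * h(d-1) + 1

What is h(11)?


h(11) = 2 * h(10) + 1
h(10) = 2 * h(9) + 1
h(9) = 2 * h(8) + 1
h(8) = 2 * h(7) + 1
h(7) = 2 * h(6) + 1
h(6) = 2 * h(5) + 1
h(5) = 2 * h(4) + 1
h(4) = 2 * h(3) + 1
h(3) = 2 * h(2) + 1
h(2) = 2 * h(1) + 1
h(1) = 1  (base case)
h(2) = 2 * 1 + 1 = 3
h(3) = 2 * 3 + 1 = 7
h(4) = 2 * 7 + 1 = 15
h(5) = 2 * 15 + 1 = 31
h(6) = 2 * 31 + 1 = 63
h(7) = 2 * 63 + 1 = 127
h(8) = 2 * 127 + 1 = 255
h(9) = 2 * 255 + 1 = 511
h(10) = 2 * 511 + 1 = 1023
h(11) = 2 * 1023 + 1 = 2047

2047


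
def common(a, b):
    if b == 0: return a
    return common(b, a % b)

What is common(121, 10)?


common(121, 10) = common(10, 1)
common(10, 1) = common(1, 0)
common(1, 0) = 1  (base case)

1


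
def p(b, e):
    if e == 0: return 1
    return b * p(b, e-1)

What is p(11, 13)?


p(11, 13)
= 11 * p(11, 12)
= 11 * 11 * p(11, 11)
= 11 * 11 * 11 * p(11, 10)
= 11 * 11 * 11 * 11 * p(11, 9)
= 11 * 11 * 11 * 11 * 11 * p(11, 8)
= 11 * 11 * 11 * 11 * 11 * 11 * p(11, 7)
= 11 * 11 * 11 * 11 * 11 * 11 * 11 * p(11, 6)
= 11 * 11 * 11 * 11 * 11 * 11 * 11 * 11 * p(11, 5)
= 11 * 11 * 11 * 11 * 11 * 11 * 11 * 11 * 11 * p(11, 4)
= 11 * 11 * 11 * 11 * 11 * 11 * 11 * 11 * 11 * 11 * p(11, 3)
= 11 * 11 * 11 * 11 * 11 * 11 * 11 * 11 * 11 * 11 * 11 * p(11, 2)
= 11 * 11 * 11 * 11 * 11 * 11 * 11 * 11 * 11 * 11 * 11 * 11 * p(11, 1)
= 11 * 11 * 11 * 11 * 11 * 11 * 11 * 11 * 11 * 11 * 11 * 11 * 11 * p(11, 0)
= 11 * 11 * 11 * 11 * 11 * 11 * 11 * 11 * 11 * 11 * 11 * 11 * 11 * 1
= 34522712143931

34522712143931


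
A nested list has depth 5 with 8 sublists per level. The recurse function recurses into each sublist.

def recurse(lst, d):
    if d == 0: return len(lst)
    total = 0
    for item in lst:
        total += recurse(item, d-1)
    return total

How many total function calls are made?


At depth 0 (root): 1 call
At depth 1: each of 1 parents calls recurse on 8 children = 8 calls
At depth 2: each of 8 parents calls recurse on 8 children = 64 calls
At depth 3: each of 64 parents calls recurse on 8 children = 512 calls
At depth 4: each of 512 parents calls recurse on 8 children = 4096 calls
At depth 5: each of 4096 parents calls recurse on 8 children = 32768 calls
Total: 1 + 8 + 64 + 512 + 4096 + 32768 = 37449

37449


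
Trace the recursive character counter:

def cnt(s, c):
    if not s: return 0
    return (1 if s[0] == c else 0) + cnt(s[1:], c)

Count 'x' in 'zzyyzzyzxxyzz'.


s[0]='z' != 'x' -> 0
s[0]='z' != 'x' -> 0
s[0]='y' != 'x' -> 0
s[0]='y' != 'x' -> 0
s[0]='z' != 'x' -> 0
s[0]='z' != 'x' -> 0
s[0]='y' != 'x' -> 0
s[0]='z' != 'x' -> 0
s[0]='x' == 'x' -> 1
s[0]='x' == 'x' -> 1
s[0]='y' != 'x' -> 0
s[0]='z' != 'x' -> 0
s[0]='z' != 'x' -> 0
Sum: 0 + 0 + 0 + 0 + 0 + 0 + 0 + 0 + 1 + 1 + 0 + 0 + 0 = 2

2


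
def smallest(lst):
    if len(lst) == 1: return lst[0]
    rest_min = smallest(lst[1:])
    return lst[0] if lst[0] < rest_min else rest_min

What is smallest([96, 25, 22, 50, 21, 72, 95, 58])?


smallest([96, 25, 22, 50, 21, 72, 95, 58]): compare 96 with smallest([25, 22, 50, 21, 72, 95, 58])
smallest([25, 22, 50, 21, 72, 95, 58]): compare 25 with smallest([22, 50, 21, 72, 95, 58])
smallest([22, 50, 21, 72, 95, 58]): compare 22 with smallest([50, 21, 72, 95, 58])
smallest([50, 21, 72, 95, 58]): compare 50 with smallest([21, 72, 95, 58])
smallest([21, 72, 95, 58]): compare 21 with smallest([72, 95, 58])
smallest([72, 95, 58]): compare 72 with smallest([95, 58])
smallest([95, 58]): compare 95 with smallest([58])
smallest([58]) = 58  (base case)
Compare 95 with 58 -> 58
Compare 72 with 58 -> 58
Compare 21 with 58 -> 21
Compare 50 with 21 -> 21
Compare 22 with 21 -> 21
Compare 25 with 21 -> 21
Compare 96 with 21 -> 21

21


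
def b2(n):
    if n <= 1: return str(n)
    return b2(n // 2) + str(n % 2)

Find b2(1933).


b2(1933) = b2(966) + '1'
b2(966) = b2(483) + '0'
b2(483) = b2(241) + '1'
b2(241) = b2(120) + '1'
b2(120) = b2(60) + '0'
b2(60) = b2(30) + '0'
b2(30) = b2(15) + '0'
b2(15) = b2(7) + '1'
b2(7) = b2(3) + '1'
b2(3) = b2(1) + '1'
b2(1) = '1'  (base case)
Concatenating: '1' + '1' + '1' + '1' + '0' + '0' + '0' + '1' + '1' + '0' + '1' = '11110001101'

11110001101


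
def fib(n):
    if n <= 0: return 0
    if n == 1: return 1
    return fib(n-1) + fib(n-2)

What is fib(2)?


Computing fib(2) bottom-up:
fib(0) = 0
fib(1) = 1
fib(2) = fib(1) + fib(0) = 1 + 0 = 1

1


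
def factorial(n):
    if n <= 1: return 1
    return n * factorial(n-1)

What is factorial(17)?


factorial(17)
= 17 * factorial(16)
= 17 * 16 * factorial(15)
= 17 * 16 * 15 * factorial(14)
= 17 * 16 * 15 * 14 * factorial(13)
= 17 * 16 * 15 * 14 * 13 * factorial(12)
= 17 * 16 * 15 * 14 * 13 * 12 * factorial(11)
= 17 * 16 * 15 * 14 * 13 * 12 * 11 * factorial(10)
= 17 * 16 * 15 * 14 * 13 * 12 * 11 * 10 * factorial(9)
= 17 * 16 * 15 * 14 * 13 * 12 * 11 * 10 * 9 * factorial(8)
= 17 * 16 * 15 * 14 * 13 * 12 * 11 * 10 * 9 * 8 * factorial(7)
= 17 * 16 * 15 * 14 * 13 * 12 * 11 * 10 * 9 * 8 * 7 * factorial(6)
= 17 * 16 * 15 * 14 * 13 * 12 * 11 * 10 * 9 * 8 * 7 * 6 * factorial(5)
= 17 * 16 * 15 * 14 * 13 * 12 * 11 * 10 * 9 * 8 * 7 * 6 * 5 * factorial(4)
= 17 * 16 * 15 * 14 * 13 * 12 * 11 * 10 * 9 * 8 * 7 * 6 * 5 * 4 * factorial(3)
= 17 * 16 * 15 * 14 * 13 * 12 * 11 * 10 * 9 * 8 * 7 * 6 * 5 * 4 * 3 * factorial(2)
= 17 * 16 * 15 * 14 * 13 * 12 * 11 * 10 * 9 * 8 * 7 * 6 * 5 * 4 * 3 * 2 * factorial(1)
= 17 * 16 * 15 * 14 * 13 * 12 * 11 * 10 * 9 * 8 * 7 * 6 * 5 * 4 * 3 * 2 * 1
= 355687428096000

355687428096000


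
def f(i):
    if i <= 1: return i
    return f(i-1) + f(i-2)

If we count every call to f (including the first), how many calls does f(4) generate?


Let C(n) = total calls for f(n)
C(0) = 1, C(1) = 1
C(2) = 1 + C(1) + C(0) = 1 + 1 + 1 = 3
C(3) = 1 + C(2) + C(1) = 1 + 3 + 1 = 5
C(4) = 1 + C(3) + C(2) = 1 + 5 + 3 = 9

9


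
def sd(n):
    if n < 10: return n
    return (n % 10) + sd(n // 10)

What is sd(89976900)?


sd(89976900) = 0 + sd(8997690)
sd(8997690) = 0 + sd(899769)
sd(899769) = 9 + sd(89976)
sd(89976) = 6 + sd(8997)
sd(8997) = 7 + sd(899)
sd(899) = 9 + sd(89)
sd(89) = 9 + sd(8)
sd(8) = 8  (base case)
Total: 0 + 0 + 9 + 6 + 7 + 9 + 9 + 8 = 48

48


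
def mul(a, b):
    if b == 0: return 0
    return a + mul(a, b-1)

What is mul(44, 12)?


mul(44, 12) = 44 + mul(44, 11)
mul(44, 11) = 44 + mul(44, 10)
mul(44, 10) = 44 + mul(44, 9)
mul(44, 9) = 44 + mul(44, 8)
mul(44, 8) = 44 + mul(44, 7)
mul(44, 7) = 44 + mul(44, 6)
mul(44, 6) = 44 + mul(44, 5)
mul(44, 5) = 44 + mul(44, 4)
mul(44, 4) = 44 + mul(44, 3)
mul(44, 3) = 44 + mul(44, 2)
mul(44, 2) = 44 + mul(44, 1)
mul(44, 1) = 44 + mul(44, 0)
mul(44, 0) = 0  (base case)
Total: 44 + 44 + 44 + 44 + 44 + 44 + 44 + 44 + 44 + 44 + 44 + 44 + 0 = 528

528


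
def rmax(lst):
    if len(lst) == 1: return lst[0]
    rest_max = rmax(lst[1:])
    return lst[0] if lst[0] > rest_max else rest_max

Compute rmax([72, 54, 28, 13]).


rmax([72, 54, 28, 13]): compare 72 with rmax([54, 28, 13])
rmax([54, 28, 13]): compare 54 with rmax([28, 13])
rmax([28, 13]): compare 28 with rmax([13])
rmax([13]) = 13  (base case)
Compare 28 with 13 -> 28
Compare 54 with 28 -> 54
Compare 72 with 54 -> 72

72


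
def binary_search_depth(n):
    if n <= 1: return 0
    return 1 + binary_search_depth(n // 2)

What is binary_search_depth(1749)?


1749 / 2 = 874
874 / 2 = 437
437 / 2 = 218
218 / 2 = 109
109 / 2 = 54
54 / 2 = 27
27 / 2 = 13
13 / 2 = 6
6 / 2 = 3
3 / 2 = 1
Reached 1 after 10 halvings

10


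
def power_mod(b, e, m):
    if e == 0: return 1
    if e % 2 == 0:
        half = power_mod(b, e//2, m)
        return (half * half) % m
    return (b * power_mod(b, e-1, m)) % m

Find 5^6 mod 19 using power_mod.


power_mod(5, 6, 19): e is even, compute power_mod(5, 3, 19)
  power_mod(5, 3, 19): e is odd, compute power_mod(5, 2, 19)
    power_mod(5, 2, 19): e is even, compute power_mod(5, 1, 19)
      power_mod(5, 1, 19): e is odd, compute power_mod(5, 0, 19)
        power_mod(5, 0, 19) = 1
      (5 * 1) % 19 = 5
    half=5, (5*5) % 19 = 6
  (5 * 6) % 19 = 11
half=11, (11*11) % 19 = 7

7


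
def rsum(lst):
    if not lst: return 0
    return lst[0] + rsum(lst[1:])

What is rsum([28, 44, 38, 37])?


rsum([28, 44, 38, 37]) = 28 + rsum([44, 38, 37])
rsum([44, 38, 37]) = 44 + rsum([38, 37])
rsum([38, 37]) = 38 + rsum([37])
rsum([37]) = 37 + rsum([])
rsum([]) = 0  (base case)
Total: 28 + 44 + 38 + 37 + 0 = 147

147


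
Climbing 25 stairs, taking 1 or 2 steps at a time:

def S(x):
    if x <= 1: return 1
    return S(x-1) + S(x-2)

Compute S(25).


Building up from base cases:
S(0) = 1
S(1) = 1
S(2) = S(1) + S(0) = 1 + 1 = 2
S(3) = S(2) + S(1) = 2 + 1 = 3
S(4) = S(3) + S(2) = 3 + 2 = 5
S(5) = S(4) + S(3) = 5 + 3 = 8
S(6) = S(5) + S(4) = 8 + 5 = 13
S(7) = S(6) + S(5) = 13 + 8 = 21
S(8) = S(7) + S(6) = 21 + 13 = 34
S(9) = S(8) + S(7) = 34 + 21 = 55
S(10) = S(9) + S(8) = 55 + 34 = 89
S(11) = S(10) + S(9) = 89 + 55 = 144
S(12) = S(11) + S(10) = 144 + 89 = 233
S(13) = S(12) + S(11) = 233 + 144 = 377
S(14) = S(13) + S(12) = 377 + 233 = 610
S(15) = S(14) + S(13) = 610 + 377 = 987
S(16) = S(15) + S(14) = 987 + 610 = 1597
S(17) = S(16) + S(15) = 1597 + 987 = 2584
S(18) = S(17) + S(16) = 2584 + 1597 = 4181
S(19) = S(18) + S(17) = 4181 + 2584 = 6765
S(20) = S(19) + S(18) = 6765 + 4181 = 10946
S(21) = S(20) + S(19) = 10946 + 6765 = 17711
S(22) = S(21) + S(20) = 17711 + 10946 = 28657
S(23) = S(22) + S(21) = 28657 + 17711 = 46368
S(24) = S(23) + S(22) = 46368 + 28657 = 75025
S(25) = S(24) + S(23) = 75025 + 46368 = 121393

121393


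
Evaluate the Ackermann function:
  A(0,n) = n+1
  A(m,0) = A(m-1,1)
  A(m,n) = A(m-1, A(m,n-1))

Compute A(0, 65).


A(0, 65) = 66
Result: A(0, 65) = 66

66


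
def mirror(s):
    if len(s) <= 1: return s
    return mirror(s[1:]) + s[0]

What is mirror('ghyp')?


mirror('ghyp') = mirror('hyp') + 'g'
mirror('hyp') = mirror('yp') + 'h'
mirror('yp') = mirror('p') + 'y'
mirror('p') = 'p'  (base case)
Concatenating: 'p' + 'y' + 'h' + 'g' = 'pyhg'

pyhg


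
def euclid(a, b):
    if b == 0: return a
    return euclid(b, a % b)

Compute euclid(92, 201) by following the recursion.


euclid(92, 201) = euclid(201, 92)
euclid(201, 92) = euclid(92, 17)
euclid(92, 17) = euclid(17, 7)
euclid(17, 7) = euclid(7, 3)
euclid(7, 3) = euclid(3, 1)
euclid(3, 1) = euclid(1, 0)
euclid(1, 0) = 1  (base case)

1


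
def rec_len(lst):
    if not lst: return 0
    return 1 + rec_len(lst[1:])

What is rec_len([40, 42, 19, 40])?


rec_len([40, 42, 19, 40]) = 1 + rec_len([42, 19, 40])
rec_len([42, 19, 40]) = 1 + rec_len([19, 40])
rec_len([19, 40]) = 1 + rec_len([40])
rec_len([40]) = 1 + rec_len([])
rec_len([]) = 0  (base case)
Unwinding: 1 + 1 + 1 + 1 + 0 = 4

4


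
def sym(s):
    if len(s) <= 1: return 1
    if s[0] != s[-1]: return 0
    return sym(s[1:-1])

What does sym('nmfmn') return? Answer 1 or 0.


sym('nmfmn'): s[0]='n' == s[-1]='n' -> check sym('mfm')
sym('mfm'): s[0]='m' == s[-1]='m' -> check sym('f')
sym('f'): len <= 1 -> return 1  (base case)
Result: 1 (palindrome)

1


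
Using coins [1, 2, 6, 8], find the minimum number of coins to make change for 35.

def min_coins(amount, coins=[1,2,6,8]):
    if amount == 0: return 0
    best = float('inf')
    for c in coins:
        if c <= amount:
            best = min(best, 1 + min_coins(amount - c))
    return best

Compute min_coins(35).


Building up with DP:
min_coins(0) = 0
min_coins(1) = min(1+min_coins(0)=1+0=1) = 1
min_coins(2) = min(1+min_coins(1)=1+1=2, 1+min_coins(0)=1+0=1) = 1
min_coins(3) = min(1+min_coins(2)=1+1=2, 1+min_coins(1)=1+1=2) = 2
min_coins(4) = min(1+min_coins(3)=1+2=3, 1+min_coins(2)=1+1=2) = 2
min_coins(5) = min(1+min_coins(4)=1+2=3, 1+min_coins(3)=1+2=3) = 3
min_coins(6) = min(1+min_coins(5)=1+3=4, 1+min_coins(4)=1+2=3, 1+min_coins(0)=1+0=1) = 1
min_coins(7) = min(1+min_coins(6)=1+1=2, 1+min_coins(5)=1+3=4, 1+min_coins(1)=1+1=2) = 2
min_coins(8) = min(1+min_coins(7)=1+2=3, 1+min_coins(6)=1+1=2, 1+min_coins(2)=1+1=2, 1+min_coins(0)=1+0=1) = 1
min_coins(9) = min(1+min_coins(8)=1+1=2, 1+min_coins(7)=1+2=3, 1+min_coins(3)=1+2=3, 1+min_coins(1)=1+1=2) = 2
min_coins(10) = min(1+min_coins(9)=1+2=3, 1+min_coins(8)=1+1=2, 1+min_coins(4)=1+2=3, 1+min_coins(2)=1+1=2) = 2
min_coins(11) = min(1+min_coins(10)=1+2=3, 1+min_coins(9)=1+2=3, 1+min_coins(5)=1+3=4, 1+min_coins(3)=1+2=3) = 3
min_coins(12) = min(1+min_coins(11)=1+3=4, 1+min_coins(10)=1+2=3, 1+min_coins(6)=1+1=2, 1+min_coins(4)=1+2=3) = 2
min_coins(13) = min(1+min_coins(12)=1+2=3, 1+min_coins(11)=1+3=4, 1+min_coins(7)=1+2=3, 1+min_coins(5)=1+3=4) = 3
min_coins(14) = min(1+min_coins(13)=1+3=4, 1+min_coins(12)=1+2=3, 1+min_coins(8)=1+1=2, 1+min_coins(6)=1+1=2) = 2
min_coins(15) = min(1+min_coins(14)=1+2=3, 1+min_coins(13)=1+3=4, 1+min_coins(9)=1+2=3, 1+min_coins(7)=1+2=3) = 3
min_coins(16) = min(1+min_coins(15)=1+3=4, 1+min_coins(14)=1+2=3, 1+min_coins(10)=1+2=3, 1+min_coins(8)=1+1=2) = 2
min_coins(17) = min(1+min_coins(16)=1+2=3, 1+min_coins(15)=1+3=4, 1+min_coins(11)=1+3=4, 1+min_coins(9)=1+2=3) = 3
min_coins(18) = min(1+min_coins(17)=1+3=4, 1+min_coins(16)=1+2=3, 1+min_coins(12)=1+2=3, 1+min_coins(10)=1+2=3) = 3
min_coins(19) = min(1+min_coins(18)=1+3=4, 1+min_coins(17)=1+3=4, 1+min_coins(13)=1+3=4, 1+min_coins(11)=1+3=4) = 4
min_coins(20) = min(1+min_coins(19)=1+4=5, 1+min_coins(18)=1+3=4, 1+min_coins(14)=1+2=3, 1+min_coins(12)=1+2=3) = 3
min_coins(21) = min(1+min_coins(20)=1+3=4, 1+min_coins(19)=1+4=5, 1+min_coins(15)=1+3=4, 1+min_coins(13)=1+3=4) = 4
min_coins(22) = min(1+min_coins(21)=1+4=5, 1+min_coins(20)=1+3=4, 1+min_coins(16)=1+2=3, 1+min_coins(14)=1+2=3) = 3
min_coins(23) = min(1+min_coins(22)=1+3=4, 1+min_coins(21)=1+4=5, 1+min_coins(17)=1+3=4, 1+min_coins(15)=1+3=4) = 4
min_coins(24) = min(1+min_coins(23)=1+4=5, 1+min_coins(22)=1+3=4, 1+min_coins(18)=1+3=4, 1+min_coins(16)=1+2=3) = 3
min_coins(25) = min(1+min_coins(24)=1+3=4, 1+min_coins(23)=1+4=5, 1+min_coins(19)=1+4=5, 1+min_coins(17)=1+3=4) = 4
min_coins(26) = min(1+min_coins(25)=1+4=5, 1+min_coins(24)=1+3=4, 1+min_coins(20)=1+3=4, 1+min_coins(18)=1+3=4) = 4
min_coins(27) = min(1+min_coins(26)=1+4=5, 1+min_coins(25)=1+4=5, 1+min_coins(21)=1+4=5, 1+min_coins(19)=1+4=5) = 5
min_coins(28) = min(1+min_coins(27)=1+5=6, 1+min_coins(26)=1+4=5, 1+min_coins(22)=1+3=4, 1+min_coins(20)=1+3=4) = 4
min_coins(29) = min(1+min_coins(28)=1+4=5, 1+min_coins(27)=1+5=6, 1+min_coins(23)=1+4=5, 1+min_coins(21)=1+4=5) = 5
min_coins(30) = min(1+min_coins(29)=1+5=6, 1+min_coins(28)=1+4=5, 1+min_coins(24)=1+3=4, 1+min_coins(22)=1+3=4) = 4
min_coins(31) = min(1+min_coins(30)=1+4=5, 1+min_coins(29)=1+5=6, 1+min_coins(25)=1+4=5, 1+min_coins(23)=1+4=5) = 5
min_coins(32) = min(1+min_coins(31)=1+5=6, 1+min_coins(30)=1+4=5, 1+min_coins(26)=1+4=5, 1+min_coins(24)=1+3=4) = 4
min_coins(33) = min(1+min_coins(32)=1+4=5, 1+min_coins(31)=1+5=6, 1+min_coins(27)=1+5=6, 1+min_coins(25)=1+4=5) = 5
min_coins(34) = min(1+min_coins(33)=1+5=6, 1+min_coins(32)=1+4=5, 1+min_coins(28)=1+4=5, 1+min_coins(26)=1+4=5) = 5
min_coins(35) = min(1+min_coins(34)=1+5=6, 1+min_coins(33)=1+5=6, 1+min_coins(29)=1+5=6, 1+min_coins(27)=1+5=6) = 6

6


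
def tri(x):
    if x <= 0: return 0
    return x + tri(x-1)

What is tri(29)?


tri(29)
= 29 + 28 + 27 + 26 + 25 + 24 + 23 + 22 + 21 + 20 + 19 + 18 + 17 + 16 + 15 + 14 + 13 + 12 + 11 + 10 + 9 + 8 + 7 + 6 + 5 + 4 + 3 + 2 + 1 + tri(0)
= 29 + 28 + 27 + 26 + 25 + 24 + 23 + 22 + 21 + 20 + 19 + 18 + 17 + 16 + 15 + 14 + 13 + 12 + 11 + 10 + 9 + 8 + 7 + 6 + 5 + 4 + 3 + 2 + 1 + 0
= 435

435


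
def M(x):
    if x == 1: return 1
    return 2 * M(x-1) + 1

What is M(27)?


M(27) = 2 * M(26) + 1
M(26) = 2 * M(25) + 1
M(25) = 2 * M(24) + 1
M(24) = 2 * M(23) + 1
M(23) = 2 * M(22) + 1
M(22) = 2 * M(21) + 1
M(21) = 2 * M(20) + 1
M(20) = 2 * M(19) + 1
M(19) = 2 * M(18) + 1
M(18) = 2 * M(17) + 1
M(17) = 2 * M(16) + 1
M(16) = 2 * M(15) + 1
M(15) = 2 * M(14) + 1
M(14) = 2 * M(13) + 1
M(13) = 2 * M(12) + 1
M(12) = 2 * M(11) + 1
M(11) = 2 * M(10) + 1
M(10) = 2 * M(9) + 1
M(9) = 2 * M(8) + 1
M(8) = 2 * M(7) + 1
M(7) = 2 * M(6) + 1
M(6) = 2 * M(5) + 1
M(5) = 2 * M(4) + 1
M(4) = 2 * M(3) + 1
M(3) = 2 * M(2) + 1
M(2) = 2 * M(1) + 1
M(1) = 1  (base case)
M(2) = 2 * 1 + 1 = 3
M(3) = 2 * 3 + 1 = 7
M(4) = 2 * 7 + 1 = 15
M(5) = 2 * 15 + 1 = 31
M(6) = 2 * 31 + 1 = 63
M(7) = 2 * 63 + 1 = 127
M(8) = 2 * 127 + 1 = 255
M(9) = 2 * 255 + 1 = 511
M(10) = 2 * 511 + 1 = 1023
M(11) = 2 * 1023 + 1 = 2047
M(12) = 2 * 2047 + 1 = 4095
M(13) = 2 * 4095 + 1 = 8191
M(14) = 2 * 8191 + 1 = 16383
M(15) = 2 * 16383 + 1 = 32767
M(16) = 2 * 32767 + 1 = 65535
M(17) = 2 * 65535 + 1 = 131071
M(18) = 2 * 131071 + 1 = 262143
M(19) = 2 * 262143 + 1 = 524287
M(20) = 2 * 524287 + 1 = 1048575
M(21) = 2 * 1048575 + 1 = 2097151
M(22) = 2 * 2097151 + 1 = 4194303
M(23) = 2 * 4194303 + 1 = 8388607
M(24) = 2 * 8388607 + 1 = 16777215
M(25) = 2 * 16777215 + 1 = 33554431
M(26) = 2 * 33554431 + 1 = 67108863
M(27) = 2 * 67108863 + 1 = 134217727

134217727


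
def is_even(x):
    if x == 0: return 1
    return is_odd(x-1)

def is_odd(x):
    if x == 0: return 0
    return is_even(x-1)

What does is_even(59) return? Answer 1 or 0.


is_even(59) = is_odd(58)
is_odd(58) = is_even(57)
is_even(57) = is_odd(56)
is_odd(56) = is_even(55)
is_even(55) = is_odd(54)
is_odd(54) = is_even(53)
is_even(53) = is_odd(52)
is_odd(52) = is_even(51)
is_even(51) = is_odd(50)
is_odd(50) = is_even(49)
is_even(49) = is_odd(48)
is_odd(48) = is_even(47)
is_even(47) = is_odd(46)
is_odd(46) = is_even(45)
is_even(45) = is_odd(44)
is_odd(44) = is_even(43)
is_even(43) = is_odd(42)
is_odd(42) = is_even(41)
is_even(41) = is_odd(40)
is_odd(40) = is_even(39)
is_even(39) = is_odd(38)
is_odd(38) = is_even(37)
is_even(37) = is_odd(36)
is_odd(36) = is_even(35)
is_even(35) = is_odd(34)
is_odd(34) = is_even(33)
is_even(33) = is_odd(32)
is_odd(32) = is_even(31)
is_even(31) = is_odd(30)
is_odd(30) = is_even(29)
is_even(29) = is_odd(28)
is_odd(28) = is_even(27)
is_even(27) = is_odd(26)
is_odd(26) = is_even(25)
is_even(25) = is_odd(24)
is_odd(24) = is_even(23)
is_even(23) = is_odd(22)
is_odd(22) = is_even(21)
is_even(21) = is_odd(20)
is_odd(20) = is_even(19)
is_even(19) = is_odd(18)
is_odd(18) = is_even(17)
is_even(17) = is_odd(16)
is_odd(16) = is_even(15)
is_even(15) = is_odd(14)
is_odd(14) = is_even(13)
is_even(13) = is_odd(12)
is_odd(12) = is_even(11)
is_even(11) = is_odd(10)
is_odd(10) = is_even(9)
is_even(9) = is_odd(8)
is_odd(8) = is_even(7)
is_even(7) = is_odd(6)
is_odd(6) = is_even(5)
is_even(5) = is_odd(4)
is_odd(4) = is_even(3)
is_even(3) = is_odd(2)
is_odd(2) = is_even(1)
is_even(1) = is_odd(0)
is_odd(0) = 0  (base case)
Result: 0

0


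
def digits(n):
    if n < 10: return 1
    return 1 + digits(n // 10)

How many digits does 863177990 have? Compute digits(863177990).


digits(863177990) = 1 + digits(86317799)
digits(86317799) = 1 + digits(8631779)
digits(8631779) = 1 + digits(863177)
digits(863177) = 1 + digits(86317)
digits(86317) = 1 + digits(8631)
digits(8631) = 1 + digits(863)
digits(863) = 1 + digits(86)
digits(86) = 1 + digits(8)
digits(8) = 1  (base case: 8 < 10)
Unwinding: 1 + 1 + 1 + 1 + 1 + 1 + 1 + 1 + 1 = 9

9


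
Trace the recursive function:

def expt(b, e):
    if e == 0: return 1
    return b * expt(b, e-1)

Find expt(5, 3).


expt(5, 3)
= 5 * expt(5, 2)
= 5 * 5 * expt(5, 1)
= 5 * 5 * 5 * expt(5, 0)
= 5 * 5 * 5 * 1
= 125

125


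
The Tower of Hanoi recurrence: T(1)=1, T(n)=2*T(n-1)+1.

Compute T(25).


T(25) = 2 * T(24) + 1
T(24) = 2 * T(23) + 1
T(23) = 2 * T(22) + 1
T(22) = 2 * T(21) + 1
T(21) = 2 * T(20) + 1
T(20) = 2 * T(19) + 1
T(19) = 2 * T(18) + 1
T(18) = 2 * T(17) + 1
T(17) = 2 * T(16) + 1
T(16) = 2 * T(15) + 1
T(15) = 2 * T(14) + 1
T(14) = 2 * T(13) + 1
T(13) = 2 * T(12) + 1
T(12) = 2 * T(11) + 1
T(11) = 2 * T(10) + 1
T(10) = 2 * T(9) + 1
T(9) = 2 * T(8) + 1
T(8) = 2 * T(7) + 1
T(7) = 2 * T(6) + 1
T(6) = 2 * T(5) + 1
T(5) = 2 * T(4) + 1
T(4) = 2 * T(3) + 1
T(3) = 2 * T(2) + 1
T(2) = 2 * T(1) + 1
T(1) = 1  (base case)
T(2) = 2 * 1 + 1 = 3
T(3) = 2 * 3 + 1 = 7
T(4) = 2 * 7 + 1 = 15
T(5) = 2 * 15 + 1 = 31
T(6) = 2 * 31 + 1 = 63
T(7) = 2 * 63 + 1 = 127
T(8) = 2 * 127 + 1 = 255
T(9) = 2 * 255 + 1 = 511
T(10) = 2 * 511 + 1 = 1023
T(11) = 2 * 1023 + 1 = 2047
T(12) = 2 * 2047 + 1 = 4095
T(13) = 2 * 4095 + 1 = 8191
T(14) = 2 * 8191 + 1 = 16383
T(15) = 2 * 16383 + 1 = 32767
T(16) = 2 * 32767 + 1 = 65535
T(17) = 2 * 65535 + 1 = 131071
T(18) = 2 * 131071 + 1 = 262143
T(19) = 2 * 262143 + 1 = 524287
T(20) = 2 * 524287 + 1 = 1048575
T(21) = 2 * 1048575 + 1 = 2097151
T(22) = 2 * 2097151 + 1 = 4194303
T(23) = 2 * 4194303 + 1 = 8388607
T(24) = 2 * 8388607 + 1 = 16777215
T(25) = 2 * 16777215 + 1 = 33554431

33554431


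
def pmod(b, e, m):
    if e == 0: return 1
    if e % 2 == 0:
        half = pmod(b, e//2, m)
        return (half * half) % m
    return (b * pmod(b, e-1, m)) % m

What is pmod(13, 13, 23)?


pmod(13, 13, 23): e is odd, compute pmod(13, 12, 23)
  pmod(13, 12, 23): e is even, compute pmod(13, 6, 23)
    pmod(13, 6, 23): e is even, compute pmod(13, 3, 23)
      pmod(13, 3, 23): e is odd, compute pmod(13, 2, 23)
        pmod(13, 2, 23): e is even, compute pmod(13, 1, 23)
          pmod(13, 1, 23): e is odd, compute pmod(13, 0, 23)
          pmod(13, 0, 23) = 1
          (13 * 1) % 23 = 13
        half=13, (13*13) % 23 = 8
      (13 * 8) % 23 = 12
    half=12, (12*12) % 23 = 6
  half=6, (6*6) % 23 = 13
(13 * 13) % 23 = 8

8


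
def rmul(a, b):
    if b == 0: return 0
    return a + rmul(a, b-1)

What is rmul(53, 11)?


rmul(53, 11) = 53 + rmul(53, 10)
rmul(53, 10) = 53 + rmul(53, 9)
rmul(53, 9) = 53 + rmul(53, 8)
rmul(53, 8) = 53 + rmul(53, 7)
rmul(53, 7) = 53 + rmul(53, 6)
rmul(53, 6) = 53 + rmul(53, 5)
rmul(53, 5) = 53 + rmul(53, 4)
rmul(53, 4) = 53 + rmul(53, 3)
rmul(53, 3) = 53 + rmul(53, 2)
rmul(53, 2) = 53 + rmul(53, 1)
rmul(53, 1) = 53 + rmul(53, 0)
rmul(53, 0) = 0  (base case)
Total: 53 + 53 + 53 + 53 + 53 + 53 + 53 + 53 + 53 + 53 + 53 + 0 = 583

583


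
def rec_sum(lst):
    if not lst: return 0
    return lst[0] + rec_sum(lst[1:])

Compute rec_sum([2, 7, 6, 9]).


rec_sum([2, 7, 6, 9]) = 2 + rec_sum([7, 6, 9])
rec_sum([7, 6, 9]) = 7 + rec_sum([6, 9])
rec_sum([6, 9]) = 6 + rec_sum([9])
rec_sum([9]) = 9 + rec_sum([])
rec_sum([]) = 0  (base case)
Total: 2 + 7 + 6 + 9 + 0 = 24

24


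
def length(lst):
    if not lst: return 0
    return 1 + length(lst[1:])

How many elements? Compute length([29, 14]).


length([29, 14]) = 1 + length([14])
length([14]) = 1 + length([])
length([]) = 0  (base case)
Unwinding: 1 + 1 + 0 = 2

2


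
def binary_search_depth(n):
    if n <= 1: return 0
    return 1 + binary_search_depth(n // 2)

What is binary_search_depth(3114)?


3114 / 2 = 1557
1557 / 2 = 778
778 / 2 = 389
389 / 2 = 194
194 / 2 = 97
97 / 2 = 48
48 / 2 = 24
24 / 2 = 12
12 / 2 = 6
6 / 2 = 3
3 / 2 = 1
Reached 1 after 11 halvings

11


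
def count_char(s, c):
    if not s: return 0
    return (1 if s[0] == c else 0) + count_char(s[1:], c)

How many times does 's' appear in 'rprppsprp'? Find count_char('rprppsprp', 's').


s[0]='r' != 's' -> 0
s[0]='p' != 's' -> 0
s[0]='r' != 's' -> 0
s[0]='p' != 's' -> 0
s[0]='p' != 's' -> 0
s[0]='s' == 's' -> 1
s[0]='p' != 's' -> 0
s[0]='r' != 's' -> 0
s[0]='p' != 's' -> 0
Sum: 0 + 0 + 0 + 0 + 0 + 1 + 0 + 0 + 0 = 1

1


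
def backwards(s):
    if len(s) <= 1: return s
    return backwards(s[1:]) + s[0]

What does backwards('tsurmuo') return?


backwards('tsurmuo') = backwards('surmuo') + 't'
backwards('surmuo') = backwards('urmuo') + 's'
backwards('urmuo') = backwards('rmuo') + 'u'
backwards('rmuo') = backwards('muo') + 'r'
backwards('muo') = backwards('uo') + 'm'
backwards('uo') = backwards('o') + 'u'
backwards('o') = 'o'  (base case)
Concatenating: 'o' + 'u' + 'm' + 'r' + 'u' + 's' + 't' = 'oumrust'

oumrust


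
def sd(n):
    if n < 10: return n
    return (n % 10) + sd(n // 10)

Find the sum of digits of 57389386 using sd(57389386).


sd(57389386) = 6 + sd(5738938)
sd(5738938) = 8 + sd(573893)
sd(573893) = 3 + sd(57389)
sd(57389) = 9 + sd(5738)
sd(5738) = 8 + sd(573)
sd(573) = 3 + sd(57)
sd(57) = 7 + sd(5)
sd(5) = 5  (base case)
Total: 6 + 8 + 3 + 9 + 8 + 3 + 7 + 5 = 49

49


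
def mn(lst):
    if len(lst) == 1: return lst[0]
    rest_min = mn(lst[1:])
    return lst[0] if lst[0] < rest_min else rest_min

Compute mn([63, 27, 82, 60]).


mn([63, 27, 82, 60]): compare 63 with mn([27, 82, 60])
mn([27, 82, 60]): compare 27 with mn([82, 60])
mn([82, 60]): compare 82 with mn([60])
mn([60]) = 60  (base case)
Compare 82 with 60 -> 60
Compare 27 with 60 -> 27
Compare 63 with 27 -> 27

27


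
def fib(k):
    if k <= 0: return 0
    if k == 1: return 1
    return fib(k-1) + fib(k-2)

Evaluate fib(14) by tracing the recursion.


Computing fib(14) bottom-up:
fib(0) = 0
fib(1) = 1
fib(2) = fib(1) + fib(0) = 1 + 0 = 1
fib(3) = fib(2) + fib(1) = 1 + 1 = 2
fib(4) = fib(3) + fib(2) = 2 + 1 = 3
fib(5) = fib(4) + fib(3) = 3 + 2 = 5
fib(6) = fib(5) + fib(4) = 5 + 3 = 8
fib(7) = fib(6) + fib(5) = 8 + 5 = 13
fib(8) = fib(7) + fib(6) = 13 + 8 = 21
fib(9) = fib(8) + fib(7) = 21 + 13 = 34
fib(10) = fib(9) + fib(8) = 34 + 21 = 55
fib(11) = fib(10) + fib(9) = 55 + 34 = 89
fib(12) = fib(11) + fib(10) = 89 + 55 = 144
fib(13) = fib(12) + fib(11) = 144 + 89 = 233
fib(14) = fib(13) + fib(12) = 233 + 144 = 377

377


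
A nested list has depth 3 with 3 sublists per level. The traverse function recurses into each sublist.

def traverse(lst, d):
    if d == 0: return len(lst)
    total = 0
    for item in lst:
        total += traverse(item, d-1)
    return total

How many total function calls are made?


At depth 0 (root): 1 call
At depth 1: each of 1 parents calls traverse on 3 children = 3 calls
At depth 2: each of 3 parents calls traverse on 3 children = 9 calls
At depth 3: each of 9 parents calls traverse on 3 children = 27 calls
Total: 1 + 3 + 9 + 27 = 40

40


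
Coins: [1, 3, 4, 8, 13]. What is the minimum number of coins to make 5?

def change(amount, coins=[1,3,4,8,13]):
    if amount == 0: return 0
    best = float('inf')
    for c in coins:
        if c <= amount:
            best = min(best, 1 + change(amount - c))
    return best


Building up with DP:
change(0) = 0
change(1) = min(1+change(0)=1+0=1) = 1
change(2) = min(1+change(1)=1+1=2) = 2
change(3) = min(1+change(2)=1+2=3, 1+change(0)=1+0=1) = 1
change(4) = min(1+change(3)=1+1=2, 1+change(1)=1+1=2, 1+change(0)=1+0=1) = 1
change(5) = min(1+change(4)=1+1=2, 1+change(2)=1+2=3, 1+change(1)=1+1=2) = 2

2


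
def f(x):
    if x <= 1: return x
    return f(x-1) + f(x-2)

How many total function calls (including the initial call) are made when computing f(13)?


Let C(n) = total calls for f(n)
C(0) = 1, C(1) = 1
C(2) = 1 + C(1) + C(0) = 1 + 1 + 1 = 3
C(3) = 1 + C(2) + C(1) = 1 + 3 + 1 = 5
C(4) = 1 + C(3) + C(2) = 1 + 5 + 3 = 9
C(5) = 1 + C(4) + C(3) = 1 + 9 + 5 = 15
C(6) = 1 + C(5) + C(4) = 1 + 15 + 9 = 25
C(7) = 1 + C(6) + C(5) = 1 + 25 + 15 = 41
C(8) = 1 + C(7) + C(6) = 1 + 41 + 25 = 67
C(9) = 1 + C(8) + C(7) = 1 + 67 + 41 = 109
C(10) = 1 + C(9) + C(8) = 1 + 109 + 67 = 177
C(11) = 1 + C(10) + C(9) = 1 + 177 + 109 = 287
C(12) = 1 + C(11) + C(10) = 1 + 287 + 177 = 465
C(13) = 1 + C(12) + C(11) = 1 + 465 + 287 = 753

753


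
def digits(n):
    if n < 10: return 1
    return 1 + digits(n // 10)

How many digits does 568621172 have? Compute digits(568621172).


digits(568621172) = 1 + digits(56862117)
digits(56862117) = 1 + digits(5686211)
digits(5686211) = 1 + digits(568621)
digits(568621) = 1 + digits(56862)
digits(56862) = 1 + digits(5686)
digits(5686) = 1 + digits(568)
digits(568) = 1 + digits(56)
digits(56) = 1 + digits(5)
digits(5) = 1  (base case: 5 < 10)
Unwinding: 1 + 1 + 1 + 1 + 1 + 1 + 1 + 1 + 1 = 9

9


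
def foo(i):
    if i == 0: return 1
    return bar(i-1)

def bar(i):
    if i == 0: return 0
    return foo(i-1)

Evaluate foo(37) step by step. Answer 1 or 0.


foo(37) = bar(36)
bar(36) = foo(35)
foo(35) = bar(34)
bar(34) = foo(33)
foo(33) = bar(32)
bar(32) = foo(31)
foo(31) = bar(30)
bar(30) = foo(29)
foo(29) = bar(28)
bar(28) = foo(27)
foo(27) = bar(26)
bar(26) = foo(25)
foo(25) = bar(24)
bar(24) = foo(23)
foo(23) = bar(22)
bar(22) = foo(21)
foo(21) = bar(20)
bar(20) = foo(19)
foo(19) = bar(18)
bar(18) = foo(17)
foo(17) = bar(16)
bar(16) = foo(15)
foo(15) = bar(14)
bar(14) = foo(13)
foo(13) = bar(12)
bar(12) = foo(11)
foo(11) = bar(10)
bar(10) = foo(9)
foo(9) = bar(8)
bar(8) = foo(7)
foo(7) = bar(6)
bar(6) = foo(5)
foo(5) = bar(4)
bar(4) = foo(3)
foo(3) = bar(2)
bar(2) = foo(1)
foo(1) = bar(0)
bar(0) = 0  (base case)
Result: 0

0


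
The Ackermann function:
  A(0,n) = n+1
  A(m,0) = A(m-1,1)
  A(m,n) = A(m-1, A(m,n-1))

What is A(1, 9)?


A(1, 9) = A(0, A(1, 8))
  A(1, 8) = A(0, A(1, 7))
    A(1, 7) = A(0, A(1, 6))
      A(1, 6) = A(0, A(1, 5))
        A(1, 5) = A(0, A(1, 4))
          A(1, 4) = A(0, A(1, 3))
          A(1, 3) = A(0, A(1, 2))
          A(1, 2) = A(0, A(1, 1))
          A(1, 1) = A(0, A(1, 0))
          A(1, 0) = A(0, 1)
          A(0, 1) = 2
            = A(0, 2)
          A(0, 2) = 3
            = A(0, 3)
          A(0, 3) = 4
            = A(0, 4)
          A(0, 4) = 5
            = A(0, 5)
          A(0, 5) = 6
          = A(0, 6)
          A(0, 6) = 7
        = A(0, 7)
        A(0, 7) = 8
      = A(0, 8)
      A(0, 8) = 9
... (trace truncated)
Result: A(1, 9) = 11

11


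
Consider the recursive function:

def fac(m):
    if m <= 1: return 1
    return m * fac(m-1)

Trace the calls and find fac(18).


fac(18)
= 18 * fac(17)
= 18 * 17 * fac(16)
= 18 * 17 * 16 * fac(15)
= 18 * 17 * 16 * 15 * fac(14)
= 18 * 17 * 16 * 15 * 14 * fac(13)
= 18 * 17 * 16 * 15 * 14 * 13 * fac(12)
= 18 * 17 * 16 * 15 * 14 * 13 * 12 * fac(11)
= 18 * 17 * 16 * 15 * 14 * 13 * 12 * 11 * fac(10)
= 18 * 17 * 16 * 15 * 14 * 13 * 12 * 11 * 10 * fac(9)
= 18 * 17 * 16 * 15 * 14 * 13 * 12 * 11 * 10 * 9 * fac(8)
= 18 * 17 * 16 * 15 * 14 * 13 * 12 * 11 * 10 * 9 * 8 * fac(7)
= 18 * 17 * 16 * 15 * 14 * 13 * 12 * 11 * 10 * 9 * 8 * 7 * fac(6)
= 18 * 17 * 16 * 15 * 14 * 13 * 12 * 11 * 10 * 9 * 8 * 7 * 6 * fac(5)
= 18 * 17 * 16 * 15 * 14 * 13 * 12 * 11 * 10 * 9 * 8 * 7 * 6 * 5 * fac(4)
= 18 * 17 * 16 * 15 * 14 * 13 * 12 * 11 * 10 * 9 * 8 * 7 * 6 * 5 * 4 * fac(3)
= 18 * 17 * 16 * 15 * 14 * 13 * 12 * 11 * 10 * 9 * 8 * 7 * 6 * 5 * 4 * 3 * fac(2)
= 18 * 17 * 16 * 15 * 14 * 13 * 12 * 11 * 10 * 9 * 8 * 7 * 6 * 5 * 4 * 3 * 2 * fac(1)
= 18 * 17 * 16 * 15 * 14 * 13 * 12 * 11 * 10 * 9 * 8 * 7 * 6 * 5 * 4 * 3 * 2 * 1
= 6402373705728000

6402373705728000


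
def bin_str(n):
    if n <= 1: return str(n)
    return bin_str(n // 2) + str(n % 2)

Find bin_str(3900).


bin_str(3900) = bin_str(1950) + '0'
bin_str(1950) = bin_str(975) + '0'
bin_str(975) = bin_str(487) + '1'
bin_str(487) = bin_str(243) + '1'
bin_str(243) = bin_str(121) + '1'
bin_str(121) = bin_str(60) + '1'
bin_str(60) = bin_str(30) + '0'
bin_str(30) = bin_str(15) + '0'
bin_str(15) = bin_str(7) + '1'
bin_str(7) = bin_str(3) + '1'
bin_str(3) = bin_str(1) + '1'
bin_str(1) = '1'  (base case)
Concatenating: '1' + '1' + '1' + '1' + '0' + '0' + '1' + '1' + '1' + '1' + '0' + '0' = '111100111100'

111100111100


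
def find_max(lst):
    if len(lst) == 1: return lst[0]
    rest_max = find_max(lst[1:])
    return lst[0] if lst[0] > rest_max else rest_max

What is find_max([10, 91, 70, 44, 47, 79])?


find_max([10, 91, 70, 44, 47, 79]): compare 10 with find_max([91, 70, 44, 47, 79])
find_max([91, 70, 44, 47, 79]): compare 91 with find_max([70, 44, 47, 79])
find_max([70, 44, 47, 79]): compare 70 with find_max([44, 47, 79])
find_max([44, 47, 79]): compare 44 with find_max([47, 79])
find_max([47, 79]): compare 47 with find_max([79])
find_max([79]) = 79  (base case)
Compare 47 with 79 -> 79
Compare 44 with 79 -> 79
Compare 70 with 79 -> 79
Compare 91 with 79 -> 91
Compare 10 with 91 -> 91

91


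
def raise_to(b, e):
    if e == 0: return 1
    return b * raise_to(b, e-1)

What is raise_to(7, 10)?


raise_to(7, 10)
= 7 * raise_to(7, 9)
= 7 * 7 * raise_to(7, 8)
= 7 * 7 * 7 * raise_to(7, 7)
= 7 * 7 * 7 * 7 * raise_to(7, 6)
= 7 * 7 * 7 * 7 * 7 * raise_to(7, 5)
= 7 * 7 * 7 * 7 * 7 * 7 * raise_to(7, 4)
= 7 * 7 * 7 * 7 * 7 * 7 * 7 * raise_to(7, 3)
= 7 * 7 * 7 * 7 * 7 * 7 * 7 * 7 * raise_to(7, 2)
= 7 * 7 * 7 * 7 * 7 * 7 * 7 * 7 * 7 * raise_to(7, 1)
= 7 * 7 * 7 * 7 * 7 * 7 * 7 * 7 * 7 * 7 * raise_to(7, 0)
= 7 * 7 * 7 * 7 * 7 * 7 * 7 * 7 * 7 * 7 * 1
= 282475249

282475249


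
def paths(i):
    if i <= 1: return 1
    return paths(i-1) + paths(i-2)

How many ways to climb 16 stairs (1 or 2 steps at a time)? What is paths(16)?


Building up from base cases:
paths(0) = 1
paths(1) = 1
paths(2) = paths(1) + paths(0) = 1 + 1 = 2
paths(3) = paths(2) + paths(1) = 2 + 1 = 3
paths(4) = paths(3) + paths(2) = 3 + 2 = 5
paths(5) = paths(4) + paths(3) = 5 + 3 = 8
paths(6) = paths(5) + paths(4) = 8 + 5 = 13
paths(7) = paths(6) + paths(5) = 13 + 8 = 21
paths(8) = paths(7) + paths(6) = 21 + 13 = 34
paths(9) = paths(8) + paths(7) = 34 + 21 = 55
paths(10) = paths(9) + paths(8) = 55 + 34 = 89
paths(11) = paths(10) + paths(9) = 89 + 55 = 144
paths(12) = paths(11) + paths(10) = 144 + 89 = 233
paths(13) = paths(12) + paths(11) = 233 + 144 = 377
paths(14) = paths(13) + paths(12) = 377 + 233 = 610
paths(15) = paths(14) + paths(13) = 610 + 377 = 987
paths(16) = paths(15) + paths(14) = 987 + 610 = 1597

1597


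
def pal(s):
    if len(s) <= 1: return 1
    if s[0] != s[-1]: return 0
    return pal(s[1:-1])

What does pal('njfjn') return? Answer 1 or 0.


pal('njfjn'): s[0]='n' == s[-1]='n' -> check pal('jfj')
pal('jfj'): s[0]='j' == s[-1]='j' -> check pal('f')
pal('f'): len <= 1 -> return 1  (base case)
Result: 1 (palindrome)

1
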